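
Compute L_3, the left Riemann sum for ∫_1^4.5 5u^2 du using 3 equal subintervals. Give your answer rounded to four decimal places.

Δu = (4.5 − 1)/3 = 7/6.
Left endpoints: 1, 13/6, 10/3.
f(1) = 5, f(13/6) = 845/36, f(10/3) = 500/9.
Sum = Δu · [f(1) + f(13/6) + f(10/3)].
Sum ≈ 98.0324.

98.0324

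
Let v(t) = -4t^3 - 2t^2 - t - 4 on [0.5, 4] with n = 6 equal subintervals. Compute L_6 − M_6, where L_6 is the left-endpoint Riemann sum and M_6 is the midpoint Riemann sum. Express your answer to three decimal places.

76.095

L_6 ≈ -241.42303.
M_6 ≈ -317.51765.
L_6 − M_6 ≈ 76.095.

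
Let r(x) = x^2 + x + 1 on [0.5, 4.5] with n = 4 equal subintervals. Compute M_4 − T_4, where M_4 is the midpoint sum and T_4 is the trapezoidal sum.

M_4 = 44.
T_4 = 45.
M_4 − T_4 = -1.

-1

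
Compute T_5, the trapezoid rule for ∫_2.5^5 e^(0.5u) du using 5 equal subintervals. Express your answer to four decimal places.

Δu = (5 − 2.5)/5 = 0.5.
f(2.5) ≈ 3.4903, f(3) ≈ 4.4817, f(3.5) ≈ 5.7546, f(4) ≈ 7.3891, f(4.5) ≈ 9.4877, f(5) ≈ 12.1825.
T_5 = (Δu/2)·[f(u_0) + 2f(u_1) + ... + 2f(u_{4}) + f(u_5)].
Sum ≈ 17.4748.

17.4748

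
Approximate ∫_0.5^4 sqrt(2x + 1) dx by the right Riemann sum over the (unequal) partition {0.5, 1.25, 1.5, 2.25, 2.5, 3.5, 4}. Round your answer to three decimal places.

Subinterval widths: 0.75, 0.25, 0.75, 0.25, 1, 0.5.
Right endpoints: 1.25, 1.5, 2.25, 2.5, 3.5, 4.
f(1.25) ≈ 1.871, f(1.5) ≈ 2.000, f(2.25) ≈ 2.345, f(2.5) ≈ 2.449, f(3.5) ≈ 2.828, f(4) ≈ 3.000.
Sum = Σ Δx_i · f(x_i).
Sum ≈ 8.603.

8.603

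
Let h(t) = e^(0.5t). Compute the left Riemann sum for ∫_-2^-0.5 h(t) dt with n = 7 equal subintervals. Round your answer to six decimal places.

Δt = (-0.5 − (-2))/7 = 3/14.
Left endpoints: -2, -25/14, -11/7, -19/14, -8/7, -13/14, -5/7.
h(-2) ≈ 0.367879, h(-25/14) ≈ 0.409484, h(-11/7) ≈ 0.455794, h(-19/14) ≈ 0.507341, h(-8/7) ≈ 0.564718, h(-13/14) ≈ 0.628584, h(-5/7) ≈ 0.699673.
Sum = Δt · [h(-2) + h(-25/14) + h(-11/7) + ...].
Sum ≈ 0.778601.

0.778601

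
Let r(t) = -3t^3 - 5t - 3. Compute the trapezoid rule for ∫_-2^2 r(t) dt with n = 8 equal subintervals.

Δt = (2 − (-2))/8 = 0.5.
r(-2) = 31, r(-1.5) = 14.625, r(-1) = 5, r(-0.5) = -0.125, r(0) = -3, r(0.5) = -5.875, r(1) = -11, r(1.5) = -20.625, r(2) = -37.
T_8 = (Δt/2)·[r(t_0) + 2r(t_1) + ... + 2r(t_{7}) + r(t_8)].
Sum = -12.

-12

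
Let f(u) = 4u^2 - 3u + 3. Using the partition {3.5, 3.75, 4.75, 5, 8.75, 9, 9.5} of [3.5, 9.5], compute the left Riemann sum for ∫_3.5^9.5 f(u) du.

Subinterval widths: 0.25, 1, 0.25, 3.75, 0.25, 0.5.
Left endpoints: 3.5, 3.75, 4.75, 5, 8.75, 9.
f(3.5) = 41.5, f(3.75) = 48, f(4.75) = 79, f(5) = 88, f(8.75) = 283, f(9) = 300.
Sum = Σ Δu_i · f(u_i).
Sum = 628.875.

628.875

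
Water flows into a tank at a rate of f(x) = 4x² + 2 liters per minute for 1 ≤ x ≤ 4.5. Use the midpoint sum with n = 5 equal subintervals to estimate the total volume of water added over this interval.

Δx = (4.5 − 1)/5 = 0.7.
Midpoints: 1.35, 2.05, 2.75, 3.45, 4.15.
f(1.35) = 9.29, f(2.05) = 18.81, f(2.75) = 32.25, f(3.45) = 49.61, f(4.15) = 70.89.
Sum = Δx · [f(1.35) + f(2.05) + f(2.75) + f(3.45) + f(4.15)].
Sum = 126.595.

126.595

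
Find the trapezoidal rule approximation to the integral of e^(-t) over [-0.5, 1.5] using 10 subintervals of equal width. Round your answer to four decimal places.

1.4303

Δt = (1.5 − (-0.5))/10 = 0.2.
f(-0.5) ≈ 1.6487, f(-0.3) ≈ 1.3499, f(-0.1) ≈ 1.1052, f(0.1) ≈ 0.9048, f(0.3) ≈ 0.7408, f(0.5) ≈ 0.6065, f(0.7) ≈ 0.4966, f(0.9) ≈ 0.4066, f(1.1) ≈ 0.3329, f(1.3) ≈ 0.2725, f(1.5) ≈ 0.2231.
T_10 = (Δt/2)·[f(t_0) + 2f(t_1) + ... + 2f(t_{9}) + f(t_10)].
Sum ≈ 1.4303.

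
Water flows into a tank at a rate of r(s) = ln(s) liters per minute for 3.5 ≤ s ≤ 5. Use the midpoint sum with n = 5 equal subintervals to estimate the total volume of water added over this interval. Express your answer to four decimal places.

2.1628

Δs = (5 − 3.5)/5 = 0.3.
Midpoints: 3.65, 3.95, 4.25, 4.55, 4.85.
r(3.65) ≈ 1.2947, r(3.95) ≈ 1.3737, r(4.25) ≈ 1.4469, r(4.55) ≈ 1.5151, r(4.85) ≈ 1.5790.
Sum = Δs · [r(3.65) + r(3.95) + r(4.25) + r(4.55) + r(4.85)].
Sum ≈ 2.1628.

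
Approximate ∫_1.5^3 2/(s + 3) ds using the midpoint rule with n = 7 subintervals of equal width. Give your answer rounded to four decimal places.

0.5753

Δs = (3 − 1.5)/7 = 3/14.
Midpoints: 45/28, 51/28, 57/28, 2.25, 69/28, 75/28, 81/28.
f(45/28) = 56/129, f(51/28) = 56/135, f(57/28) = 56/141, f(2.25) = 8/21, f(69/28) = 56/153, f(75/28) = 56/159, f(81/28) = 56/165.
Sum = Δs · [f(45/28) + f(51/28) + f(57/28) + ...].
Sum ≈ 0.5753.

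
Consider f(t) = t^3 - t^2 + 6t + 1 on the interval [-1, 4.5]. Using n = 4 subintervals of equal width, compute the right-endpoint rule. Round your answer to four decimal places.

Δt = (4.5 − (-1))/4 = 1.375.
Right endpoints: 0.375, 1.75, 3.125, 4.5.
f(0.375) = 1619/512, f(1.75) = 13.796875, f(3.125) = 20737/512, f(4.5) = 98.875.
Sum = Δt · [f(0.375) + f(1.75) + f(3.125) + f(4.5)].
Sum ≈ 214.9619.

214.9619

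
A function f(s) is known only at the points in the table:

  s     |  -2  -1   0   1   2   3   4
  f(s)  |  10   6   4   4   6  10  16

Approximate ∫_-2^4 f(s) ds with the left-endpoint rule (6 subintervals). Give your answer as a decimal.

40

Δs = 1.
Sum = 1·[10 + 6 + 4 + 4 + 6 + 10] = 40.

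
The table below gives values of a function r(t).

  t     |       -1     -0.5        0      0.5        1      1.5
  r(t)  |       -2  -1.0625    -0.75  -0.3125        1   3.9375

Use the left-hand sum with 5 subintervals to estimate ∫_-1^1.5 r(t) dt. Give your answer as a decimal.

Δt = 0.5.
Sum = 0.5·[(-2) + (-1.0625) + (-0.75) + (-0.3125) + 1] = -1.5625.

-1.5625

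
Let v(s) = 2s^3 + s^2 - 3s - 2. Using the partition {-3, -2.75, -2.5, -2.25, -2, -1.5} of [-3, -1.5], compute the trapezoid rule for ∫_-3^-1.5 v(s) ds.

-23.3125

Subinterval widths: 0.25, 0.25, 0.25, 0.25, 0.5.
v(-3) = -38, v(-2.75) = -27.78125, v(-2.5) = -19.5, v(-2.25) = -12.96875, v(-2) = -8, v(-1.5) = -2.
On each subinterval the trapezoid contributes (Δs_i/2)·[v(s_{i-1}) + v(s_i)].
Sum = -23.3125.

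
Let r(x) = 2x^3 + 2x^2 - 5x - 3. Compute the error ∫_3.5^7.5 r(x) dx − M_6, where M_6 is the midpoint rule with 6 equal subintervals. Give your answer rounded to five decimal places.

Exact integral: ∫_3.5^7.5 r(x) dx ≈ 1637.6666667.
M_6 ≈ 1632.4814815.
Error ≈ 1637.6666667 − 1632.4814815 ≈ 5.18519.

5.18519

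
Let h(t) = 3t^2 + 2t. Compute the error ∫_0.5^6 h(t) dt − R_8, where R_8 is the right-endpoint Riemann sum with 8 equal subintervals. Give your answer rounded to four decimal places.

-41.9482

Exact integral: ∫_0.5^6 h(t) dt = 251.625.
R_8 ≈ 293.573242.
Error ≈ 251.625 − 293.573242 ≈ -41.9482.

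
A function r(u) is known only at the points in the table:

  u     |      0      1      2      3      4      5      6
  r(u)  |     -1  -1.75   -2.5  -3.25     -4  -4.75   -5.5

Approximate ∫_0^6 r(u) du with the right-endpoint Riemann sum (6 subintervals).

Δu = 1.
Sum = 1·[(-1.75) + (-2.5) + (-3.25) + (-4) + (-4.75) + (-5.5)] = -21.75.

-21.75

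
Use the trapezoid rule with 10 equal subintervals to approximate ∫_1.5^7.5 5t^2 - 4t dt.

591.3

Δt = (7.5 − 1.5)/10 = 0.6.
f(1.5) = 5.25, f(2.1) = 13.65, f(2.7) = 25.65, f(3.3) = 41.25, f(3.9) = 60.45, f(4.5) = 83.25, f(5.1) = 109.65, f(5.7) = 139.65, f(6.3) = 173.25, f(6.9) = 210.45, f(7.5) = 251.25.
T_10 = (Δt/2)·[f(t_0) + 2f(t_1) + ... + 2f(t_{9}) + f(t_10)].
Sum = 591.3.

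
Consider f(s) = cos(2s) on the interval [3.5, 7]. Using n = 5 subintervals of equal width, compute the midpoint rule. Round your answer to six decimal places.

Δs = (7 − 3.5)/5 = 0.7.
Midpoints: 3.85, 4.55, 5.25, 5.95, 6.65.
f(3.85) ≈ 0.153374, f(4.55) ≈ -0.947722, f(5.25) ≈ -0.475537, f(5.95) ≈ 0.786070, f(6.65) ≈ 0.742749.
Sum = Δs · [f(3.85) + f(4.55) + f(5.25) + f(5.95) + f(6.65)].
Sum ≈ 0.181254.

0.181254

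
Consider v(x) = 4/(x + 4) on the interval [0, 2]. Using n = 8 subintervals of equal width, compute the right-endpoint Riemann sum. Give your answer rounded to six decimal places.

Δx = (2 − 0)/8 = 0.25.
Right endpoints: 0.25, 0.5, 0.75, 1, 1.25, 1.5, 1.75, 2.
v(0.25) = 16/17, v(0.5) = 8/9, v(0.75) = 16/19, v(1) = 0.8, v(1.25) = 16/21, v(1.5) = 8/11, v(1.75) = 16/23, v(2) = 2/3.
Sum = Δx · [v(0.25) + v(0.5) + v(0.75) + ...].
Sum ≈ 1.580917.

1.580917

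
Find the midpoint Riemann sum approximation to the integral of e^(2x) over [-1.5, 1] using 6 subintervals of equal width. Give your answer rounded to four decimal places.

Δx = (1 − (-1.5))/6 = 5/12.
Midpoints: -31/24, -0.875, -11/24, -1/24, 0.375, 19/24.
f(-31/24) ≈ 0.0755, f(-0.875) ≈ 0.1738, f(-11/24) ≈ 0.3998, f(-1/24) ≈ 0.9200, f(0.375) ≈ 2.1170, f(19/24) ≈ 4.8712.
Sum = Δx · [f(-31/24) + f(-0.875) + f(-11/24) + ...].
Sum ≈ 3.5656.

3.5656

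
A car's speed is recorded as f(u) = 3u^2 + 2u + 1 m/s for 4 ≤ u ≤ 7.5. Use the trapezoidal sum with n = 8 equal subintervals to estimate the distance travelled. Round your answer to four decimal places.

401.9600

Δu = (7.5 − 4)/8 = 0.4375.
f(4) = 57, f(4.4375) = 68.94921875, f(4.875) = 82.046875, f(5.3125) = 96.29296875, f(5.75) = 111.6875, f(6.1875) = 128.23046875, f(6.625) = 145.921875, f(7.0625) = 164.76171875, f(7.5) = 184.75.
T_8 = (Δu/2)·[f(u_0) + 2f(u_1) + ... + 2f(u_{7}) + f(u_8)].
Sum ≈ 401.9600.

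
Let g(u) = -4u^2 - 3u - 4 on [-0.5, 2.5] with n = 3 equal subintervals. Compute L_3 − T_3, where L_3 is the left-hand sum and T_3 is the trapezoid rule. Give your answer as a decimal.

16.5

L_3 = -27.5.
T_3 = -44.
L_3 − T_3 = 16.5.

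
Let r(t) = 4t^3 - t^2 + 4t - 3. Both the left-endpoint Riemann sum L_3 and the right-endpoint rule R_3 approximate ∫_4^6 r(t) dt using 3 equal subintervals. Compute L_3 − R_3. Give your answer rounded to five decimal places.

-397.33333

L_3 ≈ 833.4074074.
R_3 ≈ 1230.7407407.
L_3 − R_3 ≈ -397.33333.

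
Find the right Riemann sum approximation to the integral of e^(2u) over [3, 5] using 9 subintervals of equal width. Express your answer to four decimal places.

Δu = (5 − 3)/9 = 2/9.
Right endpoints: 29/9, 31/9, 11/3, 35/9, 37/9, 13/3, 41/9, 43/9, 5.
f(29/9) ≈ 629.1970, f(31/9) ≈ 981.3105, f(11/3) ≈ 1530.4749, f(35/9) ≈ 2386.9646, f(37/9) ≈ 3722.7660, f(13/3) ≈ 5806.1133, f(41/9) ≈ 9055.3508, f(43/9) ≈ 14122.9379, f(5) ≈ 22026.4658.
Sum = Δu · [f(29/9) + f(31/9) + f(11/3) + ...].
Sum ≈ 13391.4624.

13391.4624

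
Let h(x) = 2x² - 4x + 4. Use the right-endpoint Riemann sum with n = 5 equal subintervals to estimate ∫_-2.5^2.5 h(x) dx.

Δx = (2.5 − (-2.5))/5 = 1.
Right endpoints: -1.5, -0.5, 0.5, 1.5, 2.5.
h(-1.5) = 14.5, h(-0.5) = 6.5, h(0.5) = 2.5, h(1.5) = 2.5, h(2.5) = 6.5.
Sum = Δx · [h(-1.5) + h(-0.5) + h(0.5) + h(1.5) + h(2.5)].
Sum = 32.5.

32.5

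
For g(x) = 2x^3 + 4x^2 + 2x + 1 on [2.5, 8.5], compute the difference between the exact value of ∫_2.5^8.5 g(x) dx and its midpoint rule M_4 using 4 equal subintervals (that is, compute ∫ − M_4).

Exact integral: ∫_2.5^8.5 g(x) dx = 3460.5.
M_4 = 3418.875.
Error = 3460.5 − 3418.875 = 41.625.

41.625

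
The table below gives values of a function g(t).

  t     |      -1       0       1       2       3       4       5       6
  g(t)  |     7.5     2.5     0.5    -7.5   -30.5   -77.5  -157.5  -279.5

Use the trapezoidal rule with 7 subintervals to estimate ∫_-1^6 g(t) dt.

-406

Δt = 1.
T_7 = (1/2)·[7.5 + 2·2.5 + 2·0.5 + 2·(-7.5) + 2·(-30.5) + 2·(-77.5) + 2·(-157.5) + (-279.5)] = -406.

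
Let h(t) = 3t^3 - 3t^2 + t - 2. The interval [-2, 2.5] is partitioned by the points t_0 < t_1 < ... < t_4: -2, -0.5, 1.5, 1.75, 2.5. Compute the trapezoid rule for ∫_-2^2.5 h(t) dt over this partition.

-19.0546875

Subinterval widths: 1.5, 2, 0.25, 0.75.
h(-2) = -40, h(-0.5) = -3.625, h(1.5) = 2.875, h(1.75) = 6.640625, h(2.5) = 28.625.
On each subinterval the trapezoid contributes (Δt_i/2)·[h(t_{i-1}) + h(t_i)].
Sum = -19.0546875.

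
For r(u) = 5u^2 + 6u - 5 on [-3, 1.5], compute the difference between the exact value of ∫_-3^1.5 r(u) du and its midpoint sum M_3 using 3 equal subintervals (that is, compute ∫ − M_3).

Exact integral: ∫_-3^1.5 r(u) du = 7.875.
M_3 = 3.65625.
Error = 7.875 − 3.65625 = 4.21875.

4.21875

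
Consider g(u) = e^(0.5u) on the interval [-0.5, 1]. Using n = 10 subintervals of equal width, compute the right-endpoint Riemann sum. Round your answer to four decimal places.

Δu = (1 − (-0.5))/10 = 0.15.
Right endpoints: -0.35, -0.2, -0.05, 0.1, 0.25, 0.4, 0.55, 0.7, 0.85, 1.
g(-0.35) ≈ 0.8395, g(-0.2) ≈ 0.9048, g(-0.05) ≈ 0.9753, g(0.1) ≈ 1.0513, g(0.25) ≈ 1.1331, g(0.4) ≈ 1.2214, g(0.55) ≈ 1.3165, g(0.7) ≈ 1.4191, g(0.85) ≈ 1.5296, g(1) ≈ 1.6487.
Sum = Δu · [g(-0.35) + g(-0.2) + g(-0.05) + ...].
Sum ≈ 1.8059.

1.8059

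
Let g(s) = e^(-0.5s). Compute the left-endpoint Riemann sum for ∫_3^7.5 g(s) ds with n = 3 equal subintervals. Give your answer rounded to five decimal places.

Δs = (7.5 − 3)/3 = 1.5.
Left endpoints: 3, 4.5, 6.
g(3) ≈ 0.22313, g(4.5) ≈ 0.10540, g(6) ≈ 0.04979.
Sum = Δs · [g(3) + g(4.5) + g(6)].
Sum ≈ 0.56747.

0.56747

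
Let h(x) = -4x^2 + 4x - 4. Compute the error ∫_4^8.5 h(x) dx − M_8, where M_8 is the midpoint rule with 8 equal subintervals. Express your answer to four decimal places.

-0.4746

Exact integral: ∫_4^8.5 h(x) dx = -639.
M_8 ≈ -638.525391.
Error ≈ -639 − (-638.525391) ≈ -0.4746.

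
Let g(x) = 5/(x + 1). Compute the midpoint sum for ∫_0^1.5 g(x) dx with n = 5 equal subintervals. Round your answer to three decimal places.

4.566

Δx = (1.5 − 0)/5 = 0.3.
Midpoints: 0.15, 0.45, 0.75, 1.05, 1.35.
g(0.15) = 100/23, g(0.45) = 100/29, g(0.75) = 20/7, g(1.05) = 100/41, g(1.35) = 100/47.
Sum = Δx · [g(0.15) + g(0.45) + g(0.75) + g(1.05) + g(1.35)].
Sum ≈ 4.566.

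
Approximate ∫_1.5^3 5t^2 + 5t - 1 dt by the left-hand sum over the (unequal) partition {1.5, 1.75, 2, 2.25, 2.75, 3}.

Subinterval widths: 0.25, 0.25, 0.25, 0.5, 0.25.
Left endpoints: 1.5, 1.75, 2, 2.25, 2.75.
f(1.5) = 17.75, f(1.75) = 23.0625, f(2) = 29, f(2.25) = 35.5625, f(2.75) = 50.5625.
Sum = Σ Δt_i · f(t_i).
Sum = 47.875.

47.875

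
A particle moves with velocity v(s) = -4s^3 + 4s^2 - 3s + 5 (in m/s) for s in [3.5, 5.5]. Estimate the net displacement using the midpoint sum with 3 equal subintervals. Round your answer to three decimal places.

-613.630

Δs = (5.5 − 3.5)/3 = 2/3.
Midpoints: 23/6, 4.5, 31/6.
v(23/6) = -4672/27, v(4.5) = -292, v(31/6) = -12296/27.
Sum = Δs · [v(23/6) + v(4.5) + v(31/6)].
Sum ≈ -613.630.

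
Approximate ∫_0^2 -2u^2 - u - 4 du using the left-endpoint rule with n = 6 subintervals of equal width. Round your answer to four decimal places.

-13.7407

Δu = (2 − 0)/6 = 1/3.
Left endpoints: 0, 1/3, 2/3, 1, 4/3, 5/3.
f(0) = -4, f(1/3) = -41/9, f(2/3) = -50/9, f(1) = -7, f(4/3) = -80/9, f(5/3) = -101/9.
Sum = Δu · [f(0) + f(1/3) + f(2/3) + ...].
Sum ≈ -13.7407.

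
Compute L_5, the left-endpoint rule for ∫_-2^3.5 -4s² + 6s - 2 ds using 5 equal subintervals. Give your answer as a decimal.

-58.52

Δs = (3.5 − (-2))/5 = 1.1.
Left endpoints: -2, -0.9, 0.2, 1.3, 2.4.
f(-2) = -30, f(-0.9) = -10.64, f(0.2) = -0.96, f(1.3) = -0.96, f(2.4) = -10.64.
Sum = Δs · [f(-2) + f(-0.9) + f(0.2) + f(1.3) + f(2.4)].
Sum = -58.52.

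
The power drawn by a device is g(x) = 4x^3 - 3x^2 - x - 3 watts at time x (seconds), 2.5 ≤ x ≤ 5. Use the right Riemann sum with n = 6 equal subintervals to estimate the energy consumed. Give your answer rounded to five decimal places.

Δx = (5 − 2.5)/6 = 5/12.
Right endpoints: 35/12, 10/3, 3.75, 25/6, 55/12, 5.
g(35/12) = 14647/216, g(10/3) = 2929/27, g(3.75) = 162, g(25/6) = 24851/108, g(55/12) = 67937/216, g(5) = 417.
Sum = Δx · [g(35/12) + g(10/3) + g(3.75) + ...].
Sum ≈ 541.63194.

541.63194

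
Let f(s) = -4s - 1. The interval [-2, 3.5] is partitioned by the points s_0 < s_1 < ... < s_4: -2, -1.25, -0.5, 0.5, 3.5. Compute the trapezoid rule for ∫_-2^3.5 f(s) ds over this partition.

Subinterval widths: 0.75, 0.75, 1, 3.
f(-2) = 7, f(-1.25) = 4, f(-0.5) = 1, f(0.5) = -3, f(3.5) = -15.
On each subinterval the trapezoid contributes (Δs_i/2)·[f(s_{i-1}) + f(s_i)].
Sum = -22.

-22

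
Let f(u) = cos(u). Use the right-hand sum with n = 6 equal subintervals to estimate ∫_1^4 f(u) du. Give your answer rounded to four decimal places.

-1.8633

Δu = (4 − 1)/6 = 0.5.
Right endpoints: 1.5, 2, 2.5, 3, 3.5, 4.
f(1.5) ≈ 0.0707, f(2) ≈ -0.4161, f(2.5) ≈ -0.8011, f(3) ≈ -0.9900, f(3.5) ≈ -0.9365, f(4) ≈ -0.6536.
Sum = Δu · [f(1.5) + f(2) + f(2.5) + ...].
Sum ≈ -1.8633.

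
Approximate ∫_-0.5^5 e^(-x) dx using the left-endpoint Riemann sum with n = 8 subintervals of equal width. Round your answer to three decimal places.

Δx = (5 − (-0.5))/8 = 0.6875.
Left endpoints: -0.5, 0.1875, 0.875, 1.5625, 2.25, 2.9375, 3.625, 4.3125.
f(-0.5) ≈ 1.649, f(0.1875) ≈ 0.829, f(0.875) ≈ 0.417, f(1.5625) ≈ 0.210, f(2.25) ≈ 0.105, f(2.9375) ≈ 0.053, f(3.625) ≈ 0.027, f(4.3125) ≈ 0.013.
Sum = Δx · [f(-0.5) + f(0.1875) + f(0.875) + ...].
Sum ≈ 2.271.

2.271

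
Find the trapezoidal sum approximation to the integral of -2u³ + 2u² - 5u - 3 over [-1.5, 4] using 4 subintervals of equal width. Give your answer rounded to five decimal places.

Δu = (4 − (-1.5))/4 = 1.375.
f(-1.5) = 15.75, f(-0.125) = -2.33984375, f(1.25) = -10.03125, f(2.625) = -38.51953125, f(4) = -119.
T_4 = (Δu/2)·[f(u_0) + 2f(u_1) + 2f(u_2) + 2f(u_3) + f(u_4)].
Sum ≈ -140.95898.

-140.95898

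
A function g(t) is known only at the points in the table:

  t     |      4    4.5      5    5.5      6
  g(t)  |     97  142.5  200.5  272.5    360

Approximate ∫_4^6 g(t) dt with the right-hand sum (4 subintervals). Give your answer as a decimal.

Δt = 0.5.
Sum = 0.5·[142.5 + 200.5 + 272.5 + 360] = 487.75.

487.75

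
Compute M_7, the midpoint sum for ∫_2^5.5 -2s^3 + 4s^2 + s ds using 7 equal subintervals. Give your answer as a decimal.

Δs = (5.5 − 2)/7 = 0.5.
Midpoints: 2.25, 2.75, 3.25, 3.75, 4.25, 4.75, 5.25.
f(2.25) = -0.28125, f(2.75) = -8.59375, f(3.25) = -23.15625, f(3.75) = -45.46875, f(4.25) = -77.03125, f(4.75) = -119.34375, f(5.25) = -173.90625.
Sum = Δs · [f(2.25) + f(2.75) + f(3.25) + ...].
Sum = -223.890625.

-223.890625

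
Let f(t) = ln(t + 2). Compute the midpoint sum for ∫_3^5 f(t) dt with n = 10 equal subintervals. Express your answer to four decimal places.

Δt = (5 − 3)/10 = 0.2.
Midpoints: 3.1, 3.3, 3.5, 3.7, 3.9, 4.1, 4.3, 4.5, 4.7, 4.9.
f(3.1) ≈ 1.6292, f(3.3) ≈ 1.6677, f(3.5) ≈ 1.7047, f(3.7) ≈ 1.7405, f(3.9) ≈ 1.7750, f(4.1) ≈ 1.8083, f(4.3) ≈ 1.8405, f(4.5) ≈ 1.8718, f(4.7) ≈ 1.9021, f(4.9) ≈ 1.9315.
Sum = Δt · [f(3.1) + f(3.3) + f(3.5) + ...].
Sum ≈ 3.5743.

3.5743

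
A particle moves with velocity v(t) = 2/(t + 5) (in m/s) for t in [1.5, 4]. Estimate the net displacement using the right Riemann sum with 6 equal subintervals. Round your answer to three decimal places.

0.633

Δt = (4 − 1.5)/6 = 5/12.
Right endpoints: 23/12, 7/3, 2.75, 19/6, 43/12, 4.
v(23/12) = 24/83, v(7/3) = 3/11, v(2.75) = 8/31, v(19/6) = 12/49, v(43/12) = 24/103, v(4) = 2/9.
Sum = Δt · [v(23/12) + v(7/3) + v(2.75) + ...].
Sum ≈ 0.633.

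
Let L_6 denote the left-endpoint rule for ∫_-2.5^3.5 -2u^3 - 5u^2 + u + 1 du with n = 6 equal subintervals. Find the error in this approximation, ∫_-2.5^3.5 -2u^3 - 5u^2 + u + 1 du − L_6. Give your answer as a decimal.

-62.5

Exact integral: ∫_-2.5^3.5 f(u) du = -144.
L_6 = -81.5.
Error = -144 − (-81.5) = -62.5.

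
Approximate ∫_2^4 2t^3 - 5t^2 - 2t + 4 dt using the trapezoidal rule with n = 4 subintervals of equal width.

23.75

Δt = (4 − 2)/4 = 0.5.
f(2) = -4, f(2.5) = -1, f(3) = 7, f(3.5) = 21.5, f(4) = 44.
T_4 = (Δt/2)·[f(t_0) + 2f(t_1) + 2f(t_2) + 2f(t_3) + f(t_4)].
Sum = 23.75.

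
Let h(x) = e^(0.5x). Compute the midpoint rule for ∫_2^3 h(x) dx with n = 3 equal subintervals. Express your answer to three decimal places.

3.523

Δx = (3 − 2)/3 = 1/3.
Midpoints: 13/6, 2.5, 17/6.
h(13/6) ≈ 2.955, h(2.5) ≈ 3.490, h(17/6) ≈ 4.123.
Sum = Δx · [h(13/6) + h(2.5) + h(17/6)].
Sum ≈ 3.523.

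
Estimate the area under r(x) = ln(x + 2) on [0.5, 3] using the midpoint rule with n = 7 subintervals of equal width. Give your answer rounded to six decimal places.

3.257523

Δx = (3 − 0.5)/7 = 5/14.
Midpoints: 19/28, 29/28, 39/28, 1.75, 59/28, 69/28, 79/28.
r(19/28) ≈ 0.985284, r(29/28) ≈ 1.110447, r(39/28) ≈ 1.221672, r(1.75) ≈ 1.321756, r(59/28) ≈ 1.412728, r(69/28) ≈ 1.496109, r(79/28) ≈ 1.573070.
Sum = Δx · [r(19/28) + r(29/28) + r(39/28) + ...].
Sum ≈ 3.257523.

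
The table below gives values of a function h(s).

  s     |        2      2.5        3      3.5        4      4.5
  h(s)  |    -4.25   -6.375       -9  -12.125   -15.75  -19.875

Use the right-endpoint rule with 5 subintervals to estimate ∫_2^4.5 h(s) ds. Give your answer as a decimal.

Δs = 0.5.
Sum = 0.5·[(-6.375) + (-9) + (-12.125) + (-15.75) + (-19.875)] = -31.5625.

-31.5625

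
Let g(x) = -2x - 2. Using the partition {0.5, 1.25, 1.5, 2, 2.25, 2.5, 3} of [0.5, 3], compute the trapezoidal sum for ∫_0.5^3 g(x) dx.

-13.75

Subinterval widths: 0.75, 0.25, 0.5, 0.25, 0.25, 0.5.
g(0.5) = -3, g(1.25) = -4.5, g(1.5) = -5, g(2) = -6, g(2.25) = -6.5, g(2.5) = -7, g(3) = -8.
On each subinterval the trapezoid contributes (Δx_i/2)·[g(x_{i-1}) + g(x_i)].
Sum = -13.75.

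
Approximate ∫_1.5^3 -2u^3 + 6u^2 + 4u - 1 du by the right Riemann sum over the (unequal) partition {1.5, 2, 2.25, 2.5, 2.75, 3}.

21.40625

Subinterval widths: 0.5, 0.25, 0.25, 0.25, 0.25.
Right endpoints: 2, 2.25, 2.5, 2.75, 3.
f(2) = 15, f(2.25) = 15.59375, f(2.5) = 15.25, f(2.75) = 13.78125, f(3) = 11.
Sum = Σ Δu_i · f(u_i).
Sum = 21.40625.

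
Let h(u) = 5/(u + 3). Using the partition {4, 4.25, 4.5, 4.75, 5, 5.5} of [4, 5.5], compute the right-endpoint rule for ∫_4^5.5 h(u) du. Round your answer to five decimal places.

Subinterval widths: 0.25, 0.25, 0.25, 0.25, 0.5.
Right endpoints: 4.25, 4.5, 4.75, 5, 5.5.
h(4.25) = 20/29, h(4.5) = 2/3, h(4.75) = 20/31, h(5) = 0.625, h(5.5) = 10/17.
Sum = Σ Δu_i · h(u_i).
Sum ≈ 0.95074.

0.95074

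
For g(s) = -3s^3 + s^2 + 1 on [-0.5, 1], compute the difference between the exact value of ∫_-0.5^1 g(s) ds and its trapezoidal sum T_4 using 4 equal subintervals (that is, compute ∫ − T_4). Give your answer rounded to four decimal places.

0.0439

Exact integral: ∫_-0.5^1 g(s) ds = 1.171875.
T_4 ≈ 1.127930.
Error ≈ 1.171875 − 1.127930 ≈ 0.0439.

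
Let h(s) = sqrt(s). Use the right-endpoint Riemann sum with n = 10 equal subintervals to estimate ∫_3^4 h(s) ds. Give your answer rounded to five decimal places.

1.88260

Δs = (4 − 3)/10 = 0.1.
Right endpoints: 3.1, 3.2, 3.3, 3.4, 3.5, 3.6, 3.7, 3.8, 3.9, 4.
h(3.1) ≈ 1.76068, h(3.2) ≈ 1.78885, h(3.3) ≈ 1.81659, h(3.4) ≈ 1.84391, h(3.5) ≈ 1.87083, h(3.6) ≈ 1.89737, h(3.7) ≈ 1.92354, h(3.8) ≈ 1.94936, h(3.9) ≈ 1.97484, h(4) ≈ 2.00000.
Sum = Δs · [h(3.1) + h(3.2) + h(3.3) + ...].
Sum ≈ 1.88260.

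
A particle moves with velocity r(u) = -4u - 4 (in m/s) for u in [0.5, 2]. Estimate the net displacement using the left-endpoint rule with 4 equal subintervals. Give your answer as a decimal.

Δu = (2 − 0.5)/4 = 0.375.
Left endpoints: 0.5, 0.875, 1.25, 1.625.
r(0.5) = -6, r(0.875) = -7.5, r(1.25) = -9, r(1.625) = -10.5.
Sum = Δu · [r(0.5) + r(0.875) + r(1.25) + r(1.625)].
Sum = -12.375.

-12.375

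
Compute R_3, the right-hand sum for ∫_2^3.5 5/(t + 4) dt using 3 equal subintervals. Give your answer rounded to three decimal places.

1.075

Δt = (3.5 − 2)/3 = 0.5.
Right endpoints: 2.5, 3, 3.5.
f(2.5) = 10/13, f(3) = 5/7, f(3.5) = 2/3.
Sum = Δt · [f(2.5) + f(3) + f(3.5)].
Sum ≈ 1.075.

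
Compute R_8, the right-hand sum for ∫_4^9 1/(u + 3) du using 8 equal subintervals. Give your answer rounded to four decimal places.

Δu = (9 − 4)/8 = 0.625.
Right endpoints: 4.625, 5.25, 5.875, 6.5, 7.125, 7.75, 8.375, 9.
f(4.625) = 8/61, f(5.25) = 4/33, f(5.875) = 8/71, f(6.5) = 2/19, f(7.125) = 8/81, f(7.75) = 4/43, f(8.375) = 8/91, f(9) = 1/12.
Sum = Δu · [f(4.625) + f(5.25) + f(5.875) + ...].
Sum ≈ 0.5208.

0.5208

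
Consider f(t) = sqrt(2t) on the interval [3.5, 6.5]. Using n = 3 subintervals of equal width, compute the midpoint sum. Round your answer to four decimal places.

9.4548

Δt = (6.5 − 3.5)/3 = 1.
Midpoints: 4, 5, 6.
f(4) ≈ 2.8284, f(5) ≈ 3.1623, f(6) ≈ 3.4641.
Sum = Δt · [f(4) + f(5) + f(6)].
Sum ≈ 9.4548.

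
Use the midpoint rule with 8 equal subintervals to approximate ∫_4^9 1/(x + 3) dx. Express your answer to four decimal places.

0.5388

Δx = (9 − 4)/8 = 0.625.
Midpoints: 4.3125, 4.9375, 5.5625, 6.1875, 6.8125, 7.4375, 8.0625, 8.6875.
f(4.3125) = 16/117, f(4.9375) = 16/127, f(5.5625) = 16/137, f(6.1875) = 16/147, f(6.8125) = 16/157, f(7.4375) = 16/167, f(8.0625) = 16/177, f(8.6875) = 16/187.
Sum = Δx · [f(4.3125) + f(4.9375) + f(5.5625) + ...].
Sum ≈ 0.5388.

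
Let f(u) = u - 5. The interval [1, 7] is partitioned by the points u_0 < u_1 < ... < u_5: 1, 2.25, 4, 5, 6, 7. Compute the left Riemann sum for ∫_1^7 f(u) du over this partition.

Subinterval widths: 1.25, 1.75, 1, 1, 1.
Left endpoints: 1, 2.25, 4, 5, 6.
f(1) = -4, f(2.25) = -2.75, f(4) = -1, f(5) = 0, f(6) = 1.
Sum = Σ Δu_i · f(u_i).
Sum = -9.8125.

-9.8125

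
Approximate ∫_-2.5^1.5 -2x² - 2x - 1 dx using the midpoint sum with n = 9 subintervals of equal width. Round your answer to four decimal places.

Δx = (1.5 − (-2.5))/9 = 4/9.
Midpoints: -41/18, -11/6, -25/18, -17/18, -0.5, -1/18, 7/18, 5/6, 23/18.
f(-41/18) = -1105/162, f(-11/6) = -73/18, f(-25/18) = -337/162, f(-17/18) = -145/162, f(-0.5) = -0.5, f(-1/18) = -145/162, f(7/18) = -337/162, f(5/6) = -73/18, f(23/18) = -1105/162.
Sum = Δx · [f(-41/18) + f(-11/6) + f(-25/18) + ...].
Sum ≈ -12.5350.

-12.5350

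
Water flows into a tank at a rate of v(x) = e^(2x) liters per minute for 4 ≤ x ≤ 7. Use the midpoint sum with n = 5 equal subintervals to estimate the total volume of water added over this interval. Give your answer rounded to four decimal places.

Δx = (7 − 4)/5 = 0.6.
Midpoints: 4.3, 4.9, 5.5, 6.1, 6.7.
v(4.3) ≈ 5431.6596, v(4.9) ≈ 18033.7449, v(5.5) ≈ 59874.1417, v(6.1) ≈ 198789.1511, v(6.7) ≈ 660003.2248.
Sum = Δx · [v(4.3) + v(4.9) + v(5.5) + v(6.1) + v(6.7)].
Sum ≈ 565279.1533.

565279.1533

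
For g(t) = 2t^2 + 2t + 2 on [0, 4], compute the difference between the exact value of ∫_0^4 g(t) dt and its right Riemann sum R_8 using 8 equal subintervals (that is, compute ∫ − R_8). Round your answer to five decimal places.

Exact integral: ∫_0^4 g(t) dt ≈ 66.6666667.
R_8 = 77.
Error ≈ 66.6666667 − 77 ≈ -10.33333.

-10.33333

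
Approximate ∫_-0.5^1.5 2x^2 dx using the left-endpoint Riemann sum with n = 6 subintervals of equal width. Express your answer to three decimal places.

Δx = (1.5 − (-0.5))/6 = 1/3.
Left endpoints: -0.5, -1/6, 1/6, 0.5, 5/6, 7/6.
f(-0.5) = 0.5, f(-1/6) = 1/18, f(1/6) = 1/18, f(0.5) = 0.5, f(5/6) = 25/18, f(7/6) = 49/18.
Sum = Δx · [f(-0.5) + f(-1/6) + f(1/6) + ...].
Sum ≈ 1.741.

1.741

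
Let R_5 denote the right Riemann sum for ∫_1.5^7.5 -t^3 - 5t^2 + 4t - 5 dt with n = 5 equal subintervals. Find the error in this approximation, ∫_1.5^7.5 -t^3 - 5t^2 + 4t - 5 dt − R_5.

Exact integral: ∫_1.5^7.5 f(t) dt = -1409.25.
R_5 = -1834.59.
Error = -1409.25 − (-1834.59) = 425.34.

425.34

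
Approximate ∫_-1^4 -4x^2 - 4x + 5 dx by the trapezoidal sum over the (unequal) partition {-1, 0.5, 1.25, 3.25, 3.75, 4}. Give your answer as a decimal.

Subinterval widths: 1.5, 0.75, 2, 0.5, 0.25.
f(-1) = 5, f(0.5) = 2, f(1.25) = -6.25, f(3.25) = -50.25, f(3.75) = -66.25, f(4) = -75.
On each subinterval the trapezoid contributes (Δx_i/2)·[f(x_{i-1}) + f(x_i)].
Sum = -99.625.

-99.625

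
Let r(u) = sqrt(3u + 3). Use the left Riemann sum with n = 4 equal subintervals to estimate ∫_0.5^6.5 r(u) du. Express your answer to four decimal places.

Δu = (6.5 − 0.5)/4 = 1.5.
Left endpoints: 0.5, 2, 3.5, 5.
r(0.5) ≈ 2.1213, r(2) ≈ 3.0000, r(3.5) ≈ 3.6742, r(5) ≈ 4.2426.
Sum = Δu · [r(0.5) + r(2) + r(3.5) + r(5)].
Sum ≈ 19.5573.

19.5573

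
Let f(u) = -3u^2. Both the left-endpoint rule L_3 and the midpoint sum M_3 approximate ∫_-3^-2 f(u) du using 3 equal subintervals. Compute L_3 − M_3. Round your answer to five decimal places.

-2.58333

L_3 ≈ -21.5555556.
M_3 ≈ -18.9722222.
L_3 − M_3 ≈ -2.58333.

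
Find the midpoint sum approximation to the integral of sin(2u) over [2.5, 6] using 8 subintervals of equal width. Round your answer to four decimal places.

-0.2892

Δu = (6 − 2.5)/8 = 0.4375.
Midpoints: 2.71875, 3.15625, 3.59375, 4.03125, 4.46875, 4.90625, 5.34375, 5.78125.
f(2.71875) ≈ -0.7484, f(3.15625) ≈ 0.0293, f(3.59375) ≈ 0.7860, f(4.03125) ≈ 0.9783, f(4.46875) ≈ 0.4682, f(4.90625) ≈ -0.3781, f(5.34375) ≈ -0.9529, f(5.78125) ≈ -0.8436.
Sum = Δu · [f(2.71875) + f(3.15625) + f(3.59375) + ...].
Sum ≈ -0.2892.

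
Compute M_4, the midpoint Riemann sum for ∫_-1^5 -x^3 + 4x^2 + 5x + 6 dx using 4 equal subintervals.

Δx = (5 − (-1))/4 = 1.5.
Midpoints: -0.25, 1.25, 2.75, 4.25.
f(-0.25) = 5.015625, f(1.25) = 16.546875, f(2.75) = 29.203125, f(4.25) = 22.734375.
Sum = Δx · [f(-0.25) + f(1.25) + f(2.75) + f(4.25)].
Sum = 110.25.

110.25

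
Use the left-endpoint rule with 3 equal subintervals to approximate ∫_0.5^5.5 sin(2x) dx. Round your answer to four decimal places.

1.4916

Δx = (5.5 − 0.5)/3 = 5/3.
Left endpoints: 0.5, 13/6, 23/6.
f(0.5) ≈ 0.8415, f(13/6) ≈ -0.9290, f(23/6) ≈ 0.9825.
Sum = Δx · [f(0.5) + f(13/6) + f(23/6)].
Sum ≈ 1.4916.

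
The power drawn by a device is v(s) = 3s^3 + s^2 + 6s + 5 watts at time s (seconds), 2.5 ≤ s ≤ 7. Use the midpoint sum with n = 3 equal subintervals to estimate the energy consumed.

Δs = (7 − 2.5)/3 = 1.5.
Midpoints: 3.25, 4.75, 6.25.
v(3.25) = 138.046875, v(4.75) = 377.578125, v(6.25) = 813.984375.
Sum = Δs · [v(3.25) + v(4.75) + v(6.25)].
Sum = 1994.4140625.

1994.4140625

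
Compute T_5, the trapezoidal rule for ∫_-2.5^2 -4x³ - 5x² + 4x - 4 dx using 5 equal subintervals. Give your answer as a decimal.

Δx = (2 − (-2.5))/5 = 0.9.
f(-2.5) = 17.25, f(-1.6) = -6.816, f(-0.7) = -7.878, f(0.2) = -3.432, f(1.1) = -10.974, f(2) = -48.
T_5 = (Δx/2)·[f(x_0) + 2f(x_1) + ... + 2f(x_{4}) + f(x_5)].
Sum = -40.0275.

-40.0275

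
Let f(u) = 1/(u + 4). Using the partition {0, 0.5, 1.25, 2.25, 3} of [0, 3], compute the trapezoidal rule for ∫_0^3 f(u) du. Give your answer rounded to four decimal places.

Subinterval widths: 0.5, 0.75, 1, 0.75.
f(0) = 0.25, f(0.5) = 2/9, f(1.25) = 4/21, f(2.25) = 0.16, f(3) = 1/7.
On each subinterval the trapezoid contributes (Δu_i/2)·[f(u_{i-1}) + f(u_i)].
Sum ≈ 0.5616.

0.5616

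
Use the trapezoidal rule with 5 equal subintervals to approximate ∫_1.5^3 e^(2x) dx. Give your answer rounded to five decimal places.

Δx = (3 − 1.5)/5 = 0.3.
f(1.5) ≈ 20.08554, f(1.8) ≈ 36.59823, f(2.1) ≈ 66.68633, f(2.4) ≈ 121.51042, f(2.7) ≈ 221.40642, f(3) ≈ 403.42879.
T_5 = (Δx/2)·[f(x_0) + 2f(x_1) + ... + 2f(x_{4}) + f(x_5)].
Sum ≈ 197.38757.

197.38757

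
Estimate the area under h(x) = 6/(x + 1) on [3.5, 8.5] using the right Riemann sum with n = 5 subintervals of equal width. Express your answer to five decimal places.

4.15145

Δx = (8.5 − 3.5)/5 = 1.
Right endpoints: 4.5, 5.5, 6.5, 7.5, 8.5.
h(4.5) = 12/11, h(5.5) = 12/13, h(6.5) = 0.8, h(7.5) = 12/17, h(8.5) = 12/19.
Sum = Δx · [h(4.5) + h(5.5) + h(6.5) + h(7.5) + h(8.5)].
Sum ≈ 4.15145.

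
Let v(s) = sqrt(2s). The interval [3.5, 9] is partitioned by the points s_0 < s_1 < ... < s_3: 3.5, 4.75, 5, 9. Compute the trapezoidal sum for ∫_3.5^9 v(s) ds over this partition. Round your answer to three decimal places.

Subinterval widths: 1.25, 0.25, 4.
v(3.5) ≈ 2.646, v(4.75) ≈ 3.082, v(5) ≈ 3.162, v(9) ≈ 4.243.
On each subinterval the trapezoid contributes (Δs_i/2)·[v(s_{i-1}) + v(s_i)].
Sum ≈ 19.170.

19.170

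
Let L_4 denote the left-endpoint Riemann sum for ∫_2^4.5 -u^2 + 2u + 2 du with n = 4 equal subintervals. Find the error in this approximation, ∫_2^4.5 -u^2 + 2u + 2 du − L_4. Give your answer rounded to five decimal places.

Exact integral: ∫_2^4.5 f(u) du ≈ -6.4583333.
L_4 = -3.10546875.
Error ≈ -6.4583333 − (-3.10546875) ≈ -3.35286.

-3.35286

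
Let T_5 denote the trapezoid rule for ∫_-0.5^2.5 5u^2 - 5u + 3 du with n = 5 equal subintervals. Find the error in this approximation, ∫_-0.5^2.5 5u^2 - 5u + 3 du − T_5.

Exact integral: ∫_-0.5^2.5 f(u) du = 20.25.
T_5 = 21.15.
Error = 20.25 − 21.15 = -0.9.

-0.9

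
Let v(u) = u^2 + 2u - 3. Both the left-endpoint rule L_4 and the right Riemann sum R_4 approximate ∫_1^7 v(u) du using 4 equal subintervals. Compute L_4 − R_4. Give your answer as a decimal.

-90

L_4 = 101.25.
R_4 = 191.25.
L_4 − R_4 = -90.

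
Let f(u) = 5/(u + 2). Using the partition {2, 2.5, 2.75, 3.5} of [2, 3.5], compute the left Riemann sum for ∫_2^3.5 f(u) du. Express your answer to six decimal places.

Subinterval widths: 0.5, 0.25, 0.75.
Left endpoints: 2, 2.5, 2.75.
f(2) = 1.25, f(2.5) = 10/9, f(2.75) = 20/19.
Sum = Σ Δu_i · f(u_i).
Sum ≈ 1.692251.

1.692251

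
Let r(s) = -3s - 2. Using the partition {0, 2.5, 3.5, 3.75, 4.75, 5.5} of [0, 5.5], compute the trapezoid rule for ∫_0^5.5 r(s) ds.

-56.375

Subinterval widths: 2.5, 1, 0.25, 1, 0.75.
r(0) = -2, r(2.5) = -9.5, r(3.5) = -12.5, r(3.75) = -13.25, r(4.75) = -16.25, r(5.5) = -18.5.
On each subinterval the trapezoid contributes (Δs_i/2)·[r(s_{i-1}) + r(s_i)].
Sum = -56.375.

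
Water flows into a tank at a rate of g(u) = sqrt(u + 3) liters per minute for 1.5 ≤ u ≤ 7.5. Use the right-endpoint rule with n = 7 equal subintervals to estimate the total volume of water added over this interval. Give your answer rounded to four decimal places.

16.7932

Δu = (7.5 − 1.5)/7 = 6/7.
Right endpoints: 33/14, 45/14, 57/14, 69/14, 81/14, 93/14, 7.5.
g(33/14) ≈ 2.3146, g(45/14) ≈ 2.4928, g(57/14) ≈ 2.6592, g(69/14) ≈ 2.8158, g(81/14) ≈ 2.9641, g(93/14) ≈ 3.1053, g(7.5) ≈ 3.2404.
Sum = Δu · [g(33/14) + g(45/14) + g(57/14) + ...].
Sum ≈ 16.7932.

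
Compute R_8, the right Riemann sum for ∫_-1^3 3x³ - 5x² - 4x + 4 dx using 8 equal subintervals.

21

Δx = (3 − (-1))/8 = 0.5.
Right endpoints: -0.5, 0, 0.5, 1, 1.5, 2, 2.5, 3.
f(-0.5) = 4.375, f(0) = 4, f(0.5) = 1.125, f(1) = -2, f(1.5) = -3.125, f(2) = 0, f(2.5) = 9.625, f(3) = 28.
Sum = Δx · [f(-0.5) + f(0) + f(0.5) + ...].
Sum = 21.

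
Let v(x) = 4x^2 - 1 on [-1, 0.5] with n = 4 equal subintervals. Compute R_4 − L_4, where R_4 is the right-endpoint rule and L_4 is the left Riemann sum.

-1.125

R_4 = -0.421875.
L_4 = 0.703125.
R_4 − L_4 = -1.125.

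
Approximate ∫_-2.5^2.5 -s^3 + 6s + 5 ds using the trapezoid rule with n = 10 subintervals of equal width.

Δs = (2.5 − (-2.5))/10 = 0.5.
f(-2.5) = 5.625, f(-2) = 1, f(-1.5) = -0.625, f(-1) = 0, f(-0.5) = 2.125, f(0) = 5, f(0.5) = 7.875, f(1) = 10, f(1.5) = 10.625, f(2) = 9, f(2.5) = 4.375.
T_10 = (Δs/2)·[f(s_0) + 2f(s_1) + ... + 2f(s_{9}) + f(s_10)].
Sum = 25.

25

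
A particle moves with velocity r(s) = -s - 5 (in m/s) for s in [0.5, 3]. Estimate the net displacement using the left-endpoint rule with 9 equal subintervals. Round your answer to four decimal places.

Δs = (3 − 0.5)/9 = 5/18.
Left endpoints: 0.5, 7/9, 19/18, 4/3, 29/18, 17/9, 13/6, 22/9, 49/18.
r(0.5) = -5.5, r(7/9) = -52/9, r(19/18) = -109/18, r(4/3) = -19/3, r(29/18) = -119/18, r(17/9) = -62/9, r(13/6) = -43/6, r(22/9) = -67/9, r(49/18) = -139/18.
Sum = Δs · [r(0.5) + r(7/9) + r(19/18) + ...].
Sum ≈ -16.5278.

-16.5278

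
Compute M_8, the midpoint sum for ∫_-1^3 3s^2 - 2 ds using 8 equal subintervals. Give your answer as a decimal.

Δs = (3 − (-1))/8 = 0.5.
Midpoints: -0.75, -0.25, 0.25, 0.75, 1.25, 1.75, 2.25, 2.75.
f(-0.75) = -0.3125, f(-0.25) = -1.8125, f(0.25) = -1.8125, f(0.75) = -0.3125, f(1.25) = 2.6875, f(1.75) = 7.1875, f(2.25) = 13.1875, f(2.75) = 20.6875.
Sum = Δs · [f(-0.75) + f(-0.25) + f(0.25) + ...].
Sum = 19.75.

19.75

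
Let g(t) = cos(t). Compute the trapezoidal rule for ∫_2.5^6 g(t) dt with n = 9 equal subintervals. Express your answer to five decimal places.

Δt = (6 − 2.5)/9 = 7/18.
g(2.5) ≈ -0.80114, g(26/9) ≈ -0.96824, g(59/18) ≈ -0.99074, g(11/3) ≈ -0.86529, g(73/18) ≈ -0.61061, g(40/9) ≈ -0.26475, g(29/6) ≈ 0.12065, g(47/9) ≈ 0.48803, g(101/18) ≈ 0.78253, g(6) ≈ 0.96017.
T_9 = (Δt/2)·[g(t_0) + 2g(t_1) + ... + 2g(t_{8}) + g(t_9)].
Sum ≈ -0.86680.

-0.86680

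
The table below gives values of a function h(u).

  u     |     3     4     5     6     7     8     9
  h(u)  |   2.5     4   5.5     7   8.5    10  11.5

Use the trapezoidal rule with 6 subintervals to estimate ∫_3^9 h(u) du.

Δu = 1.
T_6 = (1/2)·[2.5 + 2·4 + 2·5.5 + 2·7 + 2·8.5 + 2·10 + 11.5] = 42.

42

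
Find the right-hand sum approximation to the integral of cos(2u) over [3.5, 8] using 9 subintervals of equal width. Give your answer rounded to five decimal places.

-0.86029

Δu = (8 − 3.5)/9 = 0.5.
Right endpoints: 4, 4.5, 5, 5.5, 6, 6.5, 7, 7.5, 8.
f(4) ≈ -0.14550, f(4.5) ≈ -0.91113, f(5) ≈ -0.83907, f(5.5) ≈ 0.00443, f(6) ≈ 0.84385, f(6.5) ≈ 0.90745, f(7) ≈ 0.13674, f(7.5) ≈ -0.75969, f(8) ≈ -0.95766.
Sum = Δu · [f(4) + f(4.5) + f(5) + ...].
Sum ≈ -0.86029.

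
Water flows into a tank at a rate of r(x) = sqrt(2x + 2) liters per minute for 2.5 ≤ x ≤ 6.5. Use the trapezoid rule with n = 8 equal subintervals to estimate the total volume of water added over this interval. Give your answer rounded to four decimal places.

Δx = (6.5 − 2.5)/8 = 0.5.
r(2.5) ≈ 2.6458, r(3) ≈ 2.8284, r(3.5) ≈ 3.0000, r(4) ≈ 3.1623, r(4.5) ≈ 3.3166, r(5) ≈ 3.4641, r(5.5) ≈ 3.6056, r(6) ≈ 3.7417, r(6.5) ≈ 3.8730.
T_8 = (Δx/2)·[r(x_0) + 2r(x_1) + ... + 2r(x_{7}) + r(x_8)].
Sum ≈ 13.1890.

13.1890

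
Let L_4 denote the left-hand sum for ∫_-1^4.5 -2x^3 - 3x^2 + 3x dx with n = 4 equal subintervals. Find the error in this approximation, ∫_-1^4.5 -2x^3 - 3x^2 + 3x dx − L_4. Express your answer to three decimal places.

-131.635

Exact integral: ∫_-1^4.5 f(x) dx = -267.78125.
L_4 ≈ -136.14648.
Error ≈ -267.78125 − (-136.14648) ≈ -131.635.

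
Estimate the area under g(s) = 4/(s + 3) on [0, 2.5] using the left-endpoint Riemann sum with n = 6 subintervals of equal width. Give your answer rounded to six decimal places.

2.555312

Δs = (2.5 − 0)/6 = 5/12.
Left endpoints: 0, 5/12, 5/6, 1.25, 5/3, 25/12.
g(0) = 4/3, g(5/12) = 48/41, g(5/6) = 24/23, g(1.25) = 16/17, g(5/3) = 6/7, g(25/12) = 48/61.
Sum = Δs · [g(0) + g(5/12) + g(5/6) + ...].
Sum ≈ 2.555312.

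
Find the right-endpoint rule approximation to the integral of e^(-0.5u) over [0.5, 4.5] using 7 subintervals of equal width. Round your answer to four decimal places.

1.1636

Δu = (4.5 − 0.5)/7 = 4/7.
Right endpoints: 15/14, 23/14, 31/14, 39/14, 47/14, 55/14, 4.5.
f(15/14) ≈ 0.5853, f(23/14) ≈ 0.4398, f(31/14) ≈ 0.3305, f(39/14) ≈ 0.2484, f(47/14) ≈ 0.1866, f(55/14) ≈ 0.1403, f(4.5) ≈ 0.1054.
Sum = Δu · [f(15/14) + f(23/14) + f(31/14) + ...].
Sum ≈ 1.1636.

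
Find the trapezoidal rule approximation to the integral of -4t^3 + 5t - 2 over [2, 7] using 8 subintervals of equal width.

-2300.078125

Δt = (7 − 2)/8 = 0.625.
f(2) = -24, f(2.625) = -61.2265625, f(3.25) = -123.0625, f(3.875) = -215.3671875, f(4.5) = -344, f(5.125) = -514.8203125, f(5.75) = -733.6875, f(6.375) = -1006.4609375, f(7) = -1339.
T_8 = (Δt/2)·[f(t_0) + 2f(t_1) + ... + 2f(t_{7}) + f(t_8)].
Sum = -2300.078125.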